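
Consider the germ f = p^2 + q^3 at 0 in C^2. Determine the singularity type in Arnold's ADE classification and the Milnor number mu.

Type A_2, Milnor number mu = 2.

The Hessian of f at 0 is [[2, 0], [0, 0]] with rank 1, so corank 1. A Groebner basis of the Jacobian ideal J(f) in C{p,q} is {q^2, p}; counting standard monomials gives mu = 2. Corank 1: A-series; mu = 2 gives A_2.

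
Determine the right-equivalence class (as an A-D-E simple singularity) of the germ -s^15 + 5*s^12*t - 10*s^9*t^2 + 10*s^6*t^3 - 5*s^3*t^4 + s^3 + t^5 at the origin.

E_8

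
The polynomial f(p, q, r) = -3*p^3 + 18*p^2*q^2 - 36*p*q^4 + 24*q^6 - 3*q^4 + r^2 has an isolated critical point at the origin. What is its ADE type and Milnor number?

Type E_6, Milnor number mu = 6.

The Hessian of f at 0 is [[0, 0, 0], [0, 0, 0], [0, 0, 2]] with rank 1, so corank 2. A Groebner basis of the Jacobian ideal J(f) in C{p,q,r} is {p^3, p^2*q, -p^2/4 + p*q^2, q^3, r}; counting standard monomials gives mu = 6. Corank 2; j^3 = -3*p^3 is a perfect cube, so E-series; the 4-jet and mu = 6 give E_6.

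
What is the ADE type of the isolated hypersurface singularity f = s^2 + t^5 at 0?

A_4

The Hessian of f at 0 has rank 1. Corank 1: A-series; mu = 4 gives A_4.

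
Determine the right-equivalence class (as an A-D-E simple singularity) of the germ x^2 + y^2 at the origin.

The Hessian of f at 0 has rank 2. Corank 0: nondegenerate Morse point, so A_1.

A1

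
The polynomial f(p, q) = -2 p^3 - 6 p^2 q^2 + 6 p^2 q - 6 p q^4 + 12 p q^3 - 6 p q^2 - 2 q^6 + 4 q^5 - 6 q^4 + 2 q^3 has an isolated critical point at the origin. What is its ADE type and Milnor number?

The Hessian of f at 0 has rank 0. Corank 2; j^3 = -2*(p - q)^3 is a perfect cube, so E-series; the 5-jet and mu = 8 give E_8.

Type E_{8}, Milnor number mu = 8.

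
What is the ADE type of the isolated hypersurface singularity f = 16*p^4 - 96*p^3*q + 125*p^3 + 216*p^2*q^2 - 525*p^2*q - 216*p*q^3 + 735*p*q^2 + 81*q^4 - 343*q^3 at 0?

E_{6}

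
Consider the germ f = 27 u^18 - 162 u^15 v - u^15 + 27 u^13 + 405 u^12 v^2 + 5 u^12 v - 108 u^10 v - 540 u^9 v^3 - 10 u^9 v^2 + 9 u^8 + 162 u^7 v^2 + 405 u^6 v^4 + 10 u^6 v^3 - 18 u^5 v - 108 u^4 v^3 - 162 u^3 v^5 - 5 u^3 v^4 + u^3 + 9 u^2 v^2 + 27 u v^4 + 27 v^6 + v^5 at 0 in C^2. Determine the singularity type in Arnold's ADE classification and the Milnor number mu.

The Hessian of f at 0 is [[0, 0], [0, 0]] with rank 0, so corank 2. A Groebner basis of the Jacobian ideal J(f) in C{u,v} is {v^4, u^3, u^2/6 + u*v^2}; counting standard monomials gives mu = 8. Corank 2; j^3 = u^3 is a perfect cube, so E-series; the 5-jet and mu = 8 give E_8.

Type E_8, Milnor number mu = 8.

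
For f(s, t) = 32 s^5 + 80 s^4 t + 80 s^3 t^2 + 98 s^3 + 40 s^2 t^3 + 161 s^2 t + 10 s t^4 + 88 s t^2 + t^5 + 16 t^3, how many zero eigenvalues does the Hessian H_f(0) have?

Hessian at 0 has rank 0.

2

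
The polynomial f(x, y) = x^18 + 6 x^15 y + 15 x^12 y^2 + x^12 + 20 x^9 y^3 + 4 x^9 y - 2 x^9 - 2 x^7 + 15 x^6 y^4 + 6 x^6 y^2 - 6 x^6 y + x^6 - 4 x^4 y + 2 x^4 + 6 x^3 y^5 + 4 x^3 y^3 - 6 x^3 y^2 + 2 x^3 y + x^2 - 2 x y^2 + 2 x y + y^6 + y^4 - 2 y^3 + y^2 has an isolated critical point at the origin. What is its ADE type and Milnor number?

Type A5, Milnor number mu = 5.

The Hessian of f at 0 has rank 1. Corank 1: A-series; mu = 5 gives A_5.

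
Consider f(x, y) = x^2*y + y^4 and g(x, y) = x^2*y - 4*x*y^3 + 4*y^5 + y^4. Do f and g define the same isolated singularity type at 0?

Yes.

The Hessian of f at 0 is [[0, 0], [0, 0]] with rank 0, so corank 2. A Groebner basis of the Jacobian ideal J(f) in C{x,y} is {x^3, x^2/4 + y^3, x*y}; counting standard monomials gives mu = 5. Corank 2; j^3 = x^2*y has shape L^2 M (L != M), so D-series; mu = 5 gives D_5. The Hessian of g at 0 is [[0, 0], [0, 0]] with rank 0, so corank 2. A Groebner basis of the Jacobian ideal J(g) in C{x,y} is {x*y^2, -x*y/2 + y^3, x^2 + 2*x*y}; counting standard monomials gives mu = 5. Corank 2; j^3 = x^2*y has shape L^2 M (L != M), so D-series; mu = 5 gives D_5. Both have type D_5, hence right-equivalent.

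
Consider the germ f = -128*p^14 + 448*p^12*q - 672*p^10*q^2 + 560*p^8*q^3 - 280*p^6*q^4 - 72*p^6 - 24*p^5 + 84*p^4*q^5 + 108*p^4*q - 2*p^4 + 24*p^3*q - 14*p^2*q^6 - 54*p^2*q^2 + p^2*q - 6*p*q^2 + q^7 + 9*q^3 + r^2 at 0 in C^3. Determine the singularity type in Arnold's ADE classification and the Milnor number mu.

Type D8, Milnor number mu = 8.

The Hessian of f at 0 is [[0, 0, 0], [0, 0, 0], [0, 0, 2]] with rank 1, so corank 2. A Groebner basis of the Jacobian ideal J(f) in C{p,q,r} is {-972*p^2/944777 + p*q^3 + 1889561*p*q^2/5668662 + 4723913*p*q/306107748 - 1417169*q^3/2834331 - 3779129*q^2/102035916, -972*p^2/944777 + 13226941*p*q^2/51017958 + 6613481*p*q/459161622 + q^4 - 1889561*q^3/5668662 - 5196305*q^2/153053874, p^3 + 157464*p^2/944777 - 189*p*q^2/944777 - 944805*p*q/1889554 + 189*q^3/944777 + 63*q^2/1889554, p^2*q + p*q/6 - q^2/2, r}; counting standard monomials gives mu = 8. Corank 2; j^3 = q*(p - 3*q)^2 has shape L^2 M (L != M), so D-series; mu = 8 gives D_8.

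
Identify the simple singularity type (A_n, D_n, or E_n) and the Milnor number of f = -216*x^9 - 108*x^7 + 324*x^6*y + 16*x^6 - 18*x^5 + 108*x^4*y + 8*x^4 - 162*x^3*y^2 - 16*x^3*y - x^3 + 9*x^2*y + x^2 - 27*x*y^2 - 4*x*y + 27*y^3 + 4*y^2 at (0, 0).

The Hessian of f at 0 has rank 1. Corank 1: A-series; mu = 2 gives A_2.

Type A_{2}, Milnor number mu = 2.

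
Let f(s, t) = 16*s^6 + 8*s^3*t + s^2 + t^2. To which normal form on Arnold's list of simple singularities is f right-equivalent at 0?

A_1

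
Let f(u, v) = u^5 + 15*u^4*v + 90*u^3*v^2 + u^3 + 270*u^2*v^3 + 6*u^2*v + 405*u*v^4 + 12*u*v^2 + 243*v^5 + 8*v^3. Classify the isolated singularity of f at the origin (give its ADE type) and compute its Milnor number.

Type E_{8}, Milnor number mu = 8.

The Hessian of f at 0 has rank 0. Corank 2; j^3 = (u + 2*v)^3 is a perfect cube, so E-series; the 5-jet and mu = 8 give E_8.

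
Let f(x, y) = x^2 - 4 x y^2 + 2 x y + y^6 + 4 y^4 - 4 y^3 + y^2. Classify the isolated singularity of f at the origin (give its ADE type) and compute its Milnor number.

Type A_5, Milnor number mu = 5.

The Hessian of f at 0 has rank 1. Corank 1: A-series; mu = 5 gives A_5.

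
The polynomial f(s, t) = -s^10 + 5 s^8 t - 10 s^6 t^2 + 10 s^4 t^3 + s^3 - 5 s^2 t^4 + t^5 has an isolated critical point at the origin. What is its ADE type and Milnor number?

Type E_{8}, Milnor number mu = 8.

The Hessian of f at 0 has rank 0. Corank 2; j^3 = s^3 is a perfect cube, so E-series; the 5-jet and mu = 8 give E_8.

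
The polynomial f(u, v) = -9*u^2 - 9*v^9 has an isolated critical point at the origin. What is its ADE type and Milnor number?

Type A8, Milnor number mu = 8.

The Hessian of f at 0 has rank 1. Corank 1: A-series; mu = 8 gives A_8.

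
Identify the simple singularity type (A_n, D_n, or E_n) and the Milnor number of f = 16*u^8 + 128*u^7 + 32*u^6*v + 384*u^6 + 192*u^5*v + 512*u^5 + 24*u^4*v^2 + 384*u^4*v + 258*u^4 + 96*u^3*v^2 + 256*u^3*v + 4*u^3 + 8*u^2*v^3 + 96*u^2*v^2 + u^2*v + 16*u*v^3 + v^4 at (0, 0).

Type D_{5}, Milnor number mu = 5.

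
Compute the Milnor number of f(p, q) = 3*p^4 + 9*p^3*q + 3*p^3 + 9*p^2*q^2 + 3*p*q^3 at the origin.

7

The Hessian of f at 0 is [[0, 0], [0, 0]] with rank 0, so corank 2. A Groebner basis of the Jacobian ideal J(f) in C{p,q} is {3*p^2 + q^4 + q^3, p^3, p^2*q - p^2 - q^3/3, 2*p^2 + p*q^2 + 2*q^3/3}; counting standard monomials gives mu = 7. Corank 2; j^3 = 3*p^3 is a perfect cube, so E-series; the 4-jet and mu = 7 give E_7.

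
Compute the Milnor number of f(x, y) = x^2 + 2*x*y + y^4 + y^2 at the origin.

3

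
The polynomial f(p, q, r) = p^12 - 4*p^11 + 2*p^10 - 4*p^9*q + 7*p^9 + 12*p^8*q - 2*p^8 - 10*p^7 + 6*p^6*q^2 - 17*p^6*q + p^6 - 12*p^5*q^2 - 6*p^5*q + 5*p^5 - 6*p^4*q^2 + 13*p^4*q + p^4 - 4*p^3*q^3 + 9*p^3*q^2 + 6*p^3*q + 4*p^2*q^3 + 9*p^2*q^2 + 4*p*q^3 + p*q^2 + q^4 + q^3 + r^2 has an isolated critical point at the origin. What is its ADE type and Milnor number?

Type D_5, Milnor number mu = 5.

The Hessian of f at 0 is [[0, 0, 0], [0, 0, 0], [0, 0, 2]] with rank 1, so corank 2. A Groebner basis of the Jacobian ideal J(f) in C{p,q,r} is {p^3 + q^2/4, q^3, p*q + 3*q^2/4, r}; counting standard monomials gives mu = 5. Corank 2; j^3 = q^2*(p + q) has shape L^2 M (L != M), so D-series; mu = 5 gives D_5.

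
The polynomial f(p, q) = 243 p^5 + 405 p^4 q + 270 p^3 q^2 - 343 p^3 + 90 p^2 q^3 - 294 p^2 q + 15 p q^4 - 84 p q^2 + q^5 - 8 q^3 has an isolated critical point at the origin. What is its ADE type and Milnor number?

Type E_8, Milnor number mu = 8.

The Hessian of f at 0 has rank 0. Corank 2; j^3 = -(7*p + 2*q)^3 is a perfect cube, so E-series; the 5-jet and mu = 8 give E_8.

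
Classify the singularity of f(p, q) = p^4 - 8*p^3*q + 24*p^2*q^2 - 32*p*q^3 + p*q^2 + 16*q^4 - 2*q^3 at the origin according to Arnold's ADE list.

D5

The Hessian of f at 0 has rank 0. Corank 2; j^3 = q^2*(p - 2*q) has shape L^2 M (L != M), so D-series; mu = 5 gives D_5.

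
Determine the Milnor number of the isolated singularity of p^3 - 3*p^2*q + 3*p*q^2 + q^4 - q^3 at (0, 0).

The Hessian of f at 0 has rank 0. Corank 2; j^3 = (p - q)^3 is a perfect cube, so E-series; the 4-jet and mu = 6 give E_6.

6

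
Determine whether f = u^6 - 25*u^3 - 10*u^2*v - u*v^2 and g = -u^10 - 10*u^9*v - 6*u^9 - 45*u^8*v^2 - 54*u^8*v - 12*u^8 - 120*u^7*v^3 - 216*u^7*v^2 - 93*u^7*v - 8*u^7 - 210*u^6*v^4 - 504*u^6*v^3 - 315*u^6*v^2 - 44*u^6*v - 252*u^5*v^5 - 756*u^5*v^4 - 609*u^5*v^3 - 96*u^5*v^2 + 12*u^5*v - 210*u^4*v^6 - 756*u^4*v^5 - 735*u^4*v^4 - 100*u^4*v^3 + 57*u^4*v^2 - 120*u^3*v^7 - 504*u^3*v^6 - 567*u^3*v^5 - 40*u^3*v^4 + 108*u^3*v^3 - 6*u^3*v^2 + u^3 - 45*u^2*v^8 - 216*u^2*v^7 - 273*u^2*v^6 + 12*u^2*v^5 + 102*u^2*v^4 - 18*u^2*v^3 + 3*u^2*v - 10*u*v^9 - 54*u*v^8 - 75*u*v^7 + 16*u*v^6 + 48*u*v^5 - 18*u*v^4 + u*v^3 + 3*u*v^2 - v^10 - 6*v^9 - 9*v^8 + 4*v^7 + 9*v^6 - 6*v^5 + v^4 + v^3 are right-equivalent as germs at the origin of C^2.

The Hessian of f at 0 has rank 0. Corank 2; j^3 = -u*(5*u + v)^2 has shape L^2 M (L != M), so D-series; mu = 7 gives D_7. The Hessian of g at 0 has rank 0. Corank 2; j^3 = (u + v)^3 is a perfect cube, so E-series; the 4-jet and mu = 7 give E_7. f is D_7 but g is E_7, hence not right-equivalent.

No.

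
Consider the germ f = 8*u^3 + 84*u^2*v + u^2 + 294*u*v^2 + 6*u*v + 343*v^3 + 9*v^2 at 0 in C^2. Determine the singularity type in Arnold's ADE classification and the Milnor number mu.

Type A2, Milnor number mu = 2.

The Hessian of f at 0 has rank 1. Corank 1: A-series; mu = 2 gives A_2.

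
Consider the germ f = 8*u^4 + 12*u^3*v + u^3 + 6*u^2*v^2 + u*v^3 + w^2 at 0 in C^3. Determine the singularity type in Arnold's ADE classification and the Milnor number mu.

Type E7, Milnor number mu = 7.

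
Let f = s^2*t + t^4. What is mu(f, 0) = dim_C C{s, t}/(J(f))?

5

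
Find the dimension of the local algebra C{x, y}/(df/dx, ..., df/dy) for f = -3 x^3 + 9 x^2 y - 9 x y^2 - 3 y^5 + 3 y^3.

8

The Hessian of f at 0 has rank 0. Corank 2; j^3 = -3*(x - y)^3 is a perfect cube, so E-series; the 5-jet and mu = 8 give E_8.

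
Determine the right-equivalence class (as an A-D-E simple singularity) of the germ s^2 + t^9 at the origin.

A8

The Hessian of f at 0 has rank 1. Corank 1: A-series; mu = 8 gives A_8.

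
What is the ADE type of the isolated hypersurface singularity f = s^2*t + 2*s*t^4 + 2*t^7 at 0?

D_8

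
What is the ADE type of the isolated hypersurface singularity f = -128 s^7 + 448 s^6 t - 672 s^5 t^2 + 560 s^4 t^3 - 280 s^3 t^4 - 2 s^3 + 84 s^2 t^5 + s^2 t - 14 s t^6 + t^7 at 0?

The Hessian of f at 0 has rank 0. Corank 2; j^3 = -s^2*(2*s - t) has shape L^2 M (L != M), so D-series; mu = 8 gives D_8.

D8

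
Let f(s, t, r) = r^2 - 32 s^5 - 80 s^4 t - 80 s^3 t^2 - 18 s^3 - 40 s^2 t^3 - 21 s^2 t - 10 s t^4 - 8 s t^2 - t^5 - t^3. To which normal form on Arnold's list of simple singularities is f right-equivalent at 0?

The Hessian of f at 0 is [[0, 0, 0], [0, 0, 0], [0, 0, 2]] with rank 1, so corank 2. A Groebner basis of the Jacobian ideal J(f) in C{s,t,r} is {-243*s*t/10 + t^4 - 81*t^2/10, s*t^2 + t^3/3, s^2 + 5*s*t/6 + t^2/6, r}; counting standard monomials gives mu = 6. Corank 2; j^3 = -(2*s + t)*(3*s + t)^2 has shape L^2 M (L != M), so D-series; mu = 6 gives D_6.

D_6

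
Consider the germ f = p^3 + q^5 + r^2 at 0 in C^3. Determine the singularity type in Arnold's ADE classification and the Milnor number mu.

The Hessian of f at 0 has rank 1. Corank 2; j^3 = p^3 is a perfect cube, so E-series; the 5-jet and mu = 8 give E_8.

Type E_{8}, Milnor number mu = 8.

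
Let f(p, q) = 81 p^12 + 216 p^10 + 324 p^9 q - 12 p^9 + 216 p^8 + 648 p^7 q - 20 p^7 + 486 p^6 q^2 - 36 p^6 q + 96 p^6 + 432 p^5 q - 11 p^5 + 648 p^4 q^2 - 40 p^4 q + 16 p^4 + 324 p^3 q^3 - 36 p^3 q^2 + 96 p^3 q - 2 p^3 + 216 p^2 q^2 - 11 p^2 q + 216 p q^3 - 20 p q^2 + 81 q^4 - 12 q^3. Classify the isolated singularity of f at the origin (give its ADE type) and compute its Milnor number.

The Hessian of f at 0 has rank 0. Corank 2; j^3 = -(p + 2*q)^2*(2*p + 3*q) has shape L^2 M (L != M), so D-series; mu = 5 gives D_5.

Type D_{5}, Milnor number mu = 5.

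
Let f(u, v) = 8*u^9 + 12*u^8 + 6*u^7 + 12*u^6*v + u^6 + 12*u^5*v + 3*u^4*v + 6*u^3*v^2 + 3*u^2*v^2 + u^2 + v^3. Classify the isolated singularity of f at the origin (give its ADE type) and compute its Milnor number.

Type A_{2}, Milnor number mu = 2.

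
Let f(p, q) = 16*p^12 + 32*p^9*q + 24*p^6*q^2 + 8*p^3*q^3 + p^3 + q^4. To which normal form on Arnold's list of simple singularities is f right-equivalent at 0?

The Hessian of f at 0 has rank 0. Corank 2; j^3 = p^3 is a perfect cube, so E-series; the 4-jet and mu = 6 give E_6.

E_6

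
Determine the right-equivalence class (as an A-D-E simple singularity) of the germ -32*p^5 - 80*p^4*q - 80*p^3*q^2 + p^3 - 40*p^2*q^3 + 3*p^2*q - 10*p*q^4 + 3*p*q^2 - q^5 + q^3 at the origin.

The Hessian of f at 0 has rank 0. Corank 2; j^3 = (p + q)^3 is a perfect cube, so E-series; the 5-jet and mu = 8 give E_8.

E8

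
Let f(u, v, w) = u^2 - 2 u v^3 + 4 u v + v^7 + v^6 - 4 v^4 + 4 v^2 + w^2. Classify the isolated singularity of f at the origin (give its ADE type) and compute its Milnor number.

The Hessian of f at 0 has rank 2. Corank 1: A-series; mu = 6 gives A_6.

Type A_6, Milnor number mu = 6.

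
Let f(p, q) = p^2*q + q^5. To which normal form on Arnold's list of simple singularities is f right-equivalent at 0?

The Hessian of f at 0 is [[0, 0], [0, 0]] with rank 0, so corank 2. A Groebner basis of the Jacobian ideal J(f) in C{p,q} is {p^2/5 + q^4, p^3, p*q}; counting standard monomials gives mu = 6. Corank 2; j^3 = p^2*q has shape L^2 M (L != M), so D-series; mu = 6 gives D_6.

D6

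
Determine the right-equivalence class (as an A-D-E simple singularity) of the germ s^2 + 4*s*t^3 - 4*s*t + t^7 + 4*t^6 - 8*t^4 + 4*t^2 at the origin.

The Hessian of f at 0 is [[2, -4], [-4, 8]] with rank 1, so corank 1. A Groebner basis of the Jacobian ideal J(f) in C{s,t} is {s/2 + t^3 - t, s^2 - 4*s*t + 4*t^2}; counting standard monomials gives mu = 6. Corank 1: A-series; mu = 6 gives A_6.

A_6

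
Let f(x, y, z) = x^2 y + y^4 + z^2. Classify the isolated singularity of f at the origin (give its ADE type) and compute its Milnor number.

Type D5, Milnor number mu = 5.

The Hessian of f at 0 has rank 1. Corank 2; j^3 = x^2*y has shape L^2 M (L != M), so D-series; mu = 5 gives D_5.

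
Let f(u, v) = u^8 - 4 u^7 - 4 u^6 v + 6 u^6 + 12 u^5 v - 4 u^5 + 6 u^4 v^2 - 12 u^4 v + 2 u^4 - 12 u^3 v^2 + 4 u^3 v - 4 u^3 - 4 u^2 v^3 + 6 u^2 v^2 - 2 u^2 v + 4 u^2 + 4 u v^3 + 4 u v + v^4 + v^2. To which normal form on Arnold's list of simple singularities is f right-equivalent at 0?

A3

The Hessian of f at 0 is [[8, 4], [4, 2]] with rank 1, so corank 1. A Groebner basis of the Jacobian ideal J(f) in C{u,v} is {u^2 - 2*u - v, u*v + 4*u + 2*v, -8*u + v^2 - 4*v}; counting standard monomials gives mu = 3. Corank 1: A-series; mu = 3 gives A_3.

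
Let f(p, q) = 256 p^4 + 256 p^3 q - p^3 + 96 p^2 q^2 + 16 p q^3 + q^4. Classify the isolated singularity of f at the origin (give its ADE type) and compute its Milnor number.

Type E_{6}, Milnor number mu = 6.

The Hessian of f at 0 has rank 0. Corank 2; j^3 = -p^3 is a perfect cube, so E-series; the 4-jet and mu = 6 give E_6.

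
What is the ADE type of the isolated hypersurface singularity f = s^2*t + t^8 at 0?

The Hessian of f at 0 has rank 0. Corank 2; j^3 = s^2*t has shape L^2 M (L != M), so D-series; mu = 9 gives D_9.

D_{9}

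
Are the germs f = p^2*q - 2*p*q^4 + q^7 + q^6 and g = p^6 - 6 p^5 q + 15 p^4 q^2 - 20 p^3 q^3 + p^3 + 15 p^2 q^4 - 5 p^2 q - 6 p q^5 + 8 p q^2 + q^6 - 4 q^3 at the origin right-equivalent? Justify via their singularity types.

Yes.

The Hessian of f at 0 has rank 0. Corank 2; j^3 = p^2*q has shape L^2 M (L != M), so D-series; mu = 7 gives D_7. The Hessian of g at 0 has rank 0. Corank 2; j^3 = (p - 2*q)^2*(p - q) has shape L^2 M (L != M), so D-series; mu = 7 gives D_7. Both have type D_7, hence right-equivalent.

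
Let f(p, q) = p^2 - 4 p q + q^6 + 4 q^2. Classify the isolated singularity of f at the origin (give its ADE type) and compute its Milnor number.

The Hessian of f at 0 is [[2, -4], [-4, 8]] with rank 1, so corank 1. A Groebner basis of the Jacobian ideal J(f) in C{p,q} is {q^5, p - 2*q}; counting standard monomials gives mu = 5. Corank 1: A-series; mu = 5 gives A_5.

Type A_5, Milnor number mu = 5.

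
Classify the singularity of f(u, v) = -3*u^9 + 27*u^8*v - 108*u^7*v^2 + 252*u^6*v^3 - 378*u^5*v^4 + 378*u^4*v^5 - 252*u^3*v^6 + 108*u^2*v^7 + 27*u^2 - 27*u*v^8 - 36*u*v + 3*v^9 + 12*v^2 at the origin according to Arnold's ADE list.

A8

The Hessian of f at 0 has rank 1. Corank 1: A-series; mu = 8 gives A_8.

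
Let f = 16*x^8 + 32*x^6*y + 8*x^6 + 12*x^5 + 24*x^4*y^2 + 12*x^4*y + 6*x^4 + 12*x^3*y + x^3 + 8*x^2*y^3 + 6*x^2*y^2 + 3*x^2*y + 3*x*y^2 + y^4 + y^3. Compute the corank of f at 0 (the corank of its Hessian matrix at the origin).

2

The Hessian at 0 is [[0, 0], [0, 0]] of rank 0; hence corank 2.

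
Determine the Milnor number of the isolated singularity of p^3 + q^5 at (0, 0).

8

The Hessian of f at 0 has rank 0. Corank 2; j^3 = p^3 is a perfect cube, so E-series; the 5-jet and mu = 8 give E_8.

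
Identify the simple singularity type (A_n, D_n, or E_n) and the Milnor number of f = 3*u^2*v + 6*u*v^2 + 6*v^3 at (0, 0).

Type D_{4}, Milnor number mu = 4.

The Hessian of f at 0 has rank 0. Corank 2; j^3 = 3*v*(u^2 + 2*u*v + 2*v^2) splits into three distinct lines over C (the quadratic factor has nonzero discriminant), so D_4.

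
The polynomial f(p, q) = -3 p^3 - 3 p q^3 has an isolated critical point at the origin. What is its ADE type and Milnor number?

The Hessian of f at 0 is [[0, 0], [0, 0]] with rank 0, so corank 2. A Groebner basis of the Jacobian ideal J(f) in C{p,q} is {p^3, p*q^2, 3*p^2 + q^3}; counting standard monomials gives mu = 7. Corank 2; j^3 = -3*p^3 is a perfect cube, so E-series; the 4-jet and mu = 7 give E_7.

Type E_7, Milnor number mu = 7.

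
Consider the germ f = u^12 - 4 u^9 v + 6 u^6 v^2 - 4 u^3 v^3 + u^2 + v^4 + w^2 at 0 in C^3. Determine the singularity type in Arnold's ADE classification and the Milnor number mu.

Type A3, Milnor number mu = 3.

The Hessian of f at 0 has rank 2. Corank 1: A-series; mu = 3 gives A_3.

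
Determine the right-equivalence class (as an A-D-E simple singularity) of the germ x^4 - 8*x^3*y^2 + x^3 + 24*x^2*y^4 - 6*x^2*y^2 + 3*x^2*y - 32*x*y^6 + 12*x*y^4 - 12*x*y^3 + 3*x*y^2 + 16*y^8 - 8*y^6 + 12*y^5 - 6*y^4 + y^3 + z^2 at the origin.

E_6

The Hessian of f at 0 has rank 1. Corank 2; j^3 = (x + y)^3 is a perfect cube, so E-series; the 4-jet and mu = 6 give E_6.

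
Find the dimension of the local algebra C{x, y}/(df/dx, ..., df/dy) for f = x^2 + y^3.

The Hessian of f at 0 has rank 1. Corank 1: A-series; mu = 2 gives A_2.

2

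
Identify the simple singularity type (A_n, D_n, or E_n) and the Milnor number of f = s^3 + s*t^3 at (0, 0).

Type E7, Milnor number mu = 7.

The Hessian of f at 0 has rank 0. Corank 2; j^3 = s^3 is a perfect cube, so E-series; the 4-jet and mu = 7 give E_7.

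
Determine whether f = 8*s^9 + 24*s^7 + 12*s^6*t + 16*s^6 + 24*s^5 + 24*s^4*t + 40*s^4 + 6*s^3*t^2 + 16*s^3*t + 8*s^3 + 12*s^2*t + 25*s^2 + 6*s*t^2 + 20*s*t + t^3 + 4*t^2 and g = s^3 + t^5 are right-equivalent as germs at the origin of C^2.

No.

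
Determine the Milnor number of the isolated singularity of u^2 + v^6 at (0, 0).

5

The Hessian of f at 0 has rank 1. Corank 1: A-series; mu = 5 gives A_5.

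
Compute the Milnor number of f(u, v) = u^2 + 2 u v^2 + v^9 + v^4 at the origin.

The Hessian of f at 0 has rank 1. Corank 1: A-series; mu = 8 gives A_8.

8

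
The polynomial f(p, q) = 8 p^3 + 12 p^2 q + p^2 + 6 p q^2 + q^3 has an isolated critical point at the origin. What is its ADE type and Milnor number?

Type A_2, Milnor number mu = 2.

The Hessian of f at 0 has rank 1. Corank 1: A-series; mu = 2 gives A_2.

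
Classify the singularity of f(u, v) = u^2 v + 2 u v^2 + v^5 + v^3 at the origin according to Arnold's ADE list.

The Hessian of f at 0 is [[0, 0], [0, 0]] with rank 0, so corank 2. A Groebner basis of the Jacobian ideal J(f) in C{u,v} is {u^2/5 + v^4 - v^2/5, u^3 + v^3, u*v + v^2}; counting standard monomials gives mu = 6. Corank 2; j^3 = v*(u + v)^2 has shape L^2 M (L != M), so D-series; mu = 6 gives D_6.

D_{6}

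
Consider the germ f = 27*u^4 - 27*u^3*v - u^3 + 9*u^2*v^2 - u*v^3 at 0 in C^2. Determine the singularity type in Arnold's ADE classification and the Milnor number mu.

Type E_{7}, Milnor number mu = 7.

The Hessian of f at 0 has rank 0. Corank 2; j^3 = -u^3 is a perfect cube, so E-series; the 4-jet and mu = 7 give E_7.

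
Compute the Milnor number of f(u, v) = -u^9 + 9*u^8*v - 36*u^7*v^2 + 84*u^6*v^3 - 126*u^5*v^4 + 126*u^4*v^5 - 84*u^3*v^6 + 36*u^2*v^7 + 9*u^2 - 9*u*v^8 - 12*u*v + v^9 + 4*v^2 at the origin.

The Hessian of f at 0 is [[18, -12], [-12, 8]] with rank 1, so corank 1. A Groebner basis of the Jacobian ideal J(f) in C{u,v} is {v^8, u - 2*v/3}; counting standard monomials gives mu = 8. Corank 1: A-series; mu = 8 gives A_8.

8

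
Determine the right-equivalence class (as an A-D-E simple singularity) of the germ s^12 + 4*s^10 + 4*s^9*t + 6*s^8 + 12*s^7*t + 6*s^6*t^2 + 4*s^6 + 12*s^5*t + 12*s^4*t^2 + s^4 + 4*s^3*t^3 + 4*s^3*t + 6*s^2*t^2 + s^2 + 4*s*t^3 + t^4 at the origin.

A_{3}

The Hessian of f at 0 is [[2, 0], [0, 0]] with rank 1, so corank 1. A Groebner basis of the Jacobian ideal J(f) in C{s,t} is {t^3, s}; counting standard monomials gives mu = 3. Corank 1: A-series; mu = 3 gives A_3.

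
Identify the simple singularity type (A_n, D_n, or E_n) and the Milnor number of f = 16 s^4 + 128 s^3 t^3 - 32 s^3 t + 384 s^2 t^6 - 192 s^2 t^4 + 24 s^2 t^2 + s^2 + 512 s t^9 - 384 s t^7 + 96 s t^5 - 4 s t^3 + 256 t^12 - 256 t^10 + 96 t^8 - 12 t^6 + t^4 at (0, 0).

Type A_3, Milnor number mu = 3.

The Hessian of f at 0 has rank 1. Corank 1: A-series; mu = 3 gives A_3.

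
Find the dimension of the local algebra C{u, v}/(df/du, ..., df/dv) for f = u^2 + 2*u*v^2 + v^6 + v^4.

5

The Hessian of f at 0 has rank 1. Corank 1: A-series; mu = 5 gives A_5.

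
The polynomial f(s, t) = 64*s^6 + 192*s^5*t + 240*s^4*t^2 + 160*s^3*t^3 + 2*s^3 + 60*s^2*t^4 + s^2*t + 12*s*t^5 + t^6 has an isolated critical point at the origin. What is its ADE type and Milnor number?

Type D_7, Milnor number mu = 7.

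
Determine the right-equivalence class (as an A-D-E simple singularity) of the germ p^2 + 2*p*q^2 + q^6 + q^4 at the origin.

A_5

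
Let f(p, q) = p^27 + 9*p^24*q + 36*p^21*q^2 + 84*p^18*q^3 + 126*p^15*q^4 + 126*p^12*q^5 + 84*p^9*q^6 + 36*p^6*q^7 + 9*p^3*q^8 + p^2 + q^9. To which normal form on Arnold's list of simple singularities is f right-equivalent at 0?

The Hessian of f at 0 has rank 1. Corank 1: A-series; mu = 8 gives A_8.

A8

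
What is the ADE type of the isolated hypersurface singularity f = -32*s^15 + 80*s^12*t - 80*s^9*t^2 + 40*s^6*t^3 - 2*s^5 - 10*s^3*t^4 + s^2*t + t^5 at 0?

D6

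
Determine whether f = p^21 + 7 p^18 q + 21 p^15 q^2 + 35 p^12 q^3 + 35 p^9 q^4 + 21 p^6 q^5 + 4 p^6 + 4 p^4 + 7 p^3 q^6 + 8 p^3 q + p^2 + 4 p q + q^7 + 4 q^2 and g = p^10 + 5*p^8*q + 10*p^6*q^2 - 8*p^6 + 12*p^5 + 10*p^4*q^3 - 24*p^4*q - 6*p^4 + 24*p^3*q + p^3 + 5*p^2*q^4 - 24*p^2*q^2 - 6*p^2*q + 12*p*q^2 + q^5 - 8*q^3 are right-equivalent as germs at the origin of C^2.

No.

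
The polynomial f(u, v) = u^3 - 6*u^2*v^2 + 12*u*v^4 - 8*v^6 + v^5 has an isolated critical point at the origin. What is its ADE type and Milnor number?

Type E8, Milnor number mu = 8.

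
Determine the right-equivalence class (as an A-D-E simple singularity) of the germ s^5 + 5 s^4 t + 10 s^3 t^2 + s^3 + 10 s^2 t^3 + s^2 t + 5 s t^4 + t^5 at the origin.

D_{6}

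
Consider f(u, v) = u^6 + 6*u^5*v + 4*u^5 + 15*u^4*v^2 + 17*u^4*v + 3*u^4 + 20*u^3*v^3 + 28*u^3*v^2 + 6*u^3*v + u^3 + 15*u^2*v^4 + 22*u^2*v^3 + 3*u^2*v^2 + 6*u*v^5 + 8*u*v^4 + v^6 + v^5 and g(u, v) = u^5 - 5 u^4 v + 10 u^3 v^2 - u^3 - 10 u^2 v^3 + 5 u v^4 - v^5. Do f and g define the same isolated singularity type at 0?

Yes.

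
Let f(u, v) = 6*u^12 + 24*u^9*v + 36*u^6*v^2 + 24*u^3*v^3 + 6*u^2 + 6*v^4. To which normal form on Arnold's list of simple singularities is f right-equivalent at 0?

A3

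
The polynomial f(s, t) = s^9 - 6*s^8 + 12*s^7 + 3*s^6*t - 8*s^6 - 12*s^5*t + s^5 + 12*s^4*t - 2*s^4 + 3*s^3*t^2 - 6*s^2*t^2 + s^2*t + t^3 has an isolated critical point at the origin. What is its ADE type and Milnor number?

Type D_4, Milnor number mu = 4.

The Hessian of f at 0 has rank 0. Corank 2; j^3 = t*(s^2 + t^2) splits into three distinct lines over C (the quadratic factor has nonzero discriminant), so D_4.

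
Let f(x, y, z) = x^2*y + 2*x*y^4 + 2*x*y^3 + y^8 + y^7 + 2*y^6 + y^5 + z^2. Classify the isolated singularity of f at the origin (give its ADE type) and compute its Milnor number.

Type D9, Milnor number mu = 9.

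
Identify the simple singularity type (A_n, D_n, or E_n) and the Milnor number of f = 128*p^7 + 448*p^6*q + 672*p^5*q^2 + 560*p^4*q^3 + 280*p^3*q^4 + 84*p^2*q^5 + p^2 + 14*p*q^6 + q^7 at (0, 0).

The Hessian of f at 0 has rank 1. Corank 1: A-series; mu = 6 gives A_6.

Type A_{6}, Milnor number mu = 6.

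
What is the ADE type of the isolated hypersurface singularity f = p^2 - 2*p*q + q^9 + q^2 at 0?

A_8

The Hessian of f at 0 has rank 1. Corank 1: A-series; mu = 8 gives A_8.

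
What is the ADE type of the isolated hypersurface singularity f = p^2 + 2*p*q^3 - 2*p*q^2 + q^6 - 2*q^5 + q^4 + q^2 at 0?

A_{1}

The Hessian of f at 0 is [[2, 0], [0, 2]] with rank 2, so corank 0. A Groebner basis of the Jacobian ideal J(f) in C{p,q} is {p, q}; counting standard monomials gives mu = 1. Corank 0: nondegenerate Morse point, so A_1.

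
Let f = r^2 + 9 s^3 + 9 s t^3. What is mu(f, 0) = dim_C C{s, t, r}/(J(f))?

The Hessian of f at 0 is [[0, 0, 0], [0, 0, 0], [0, 0, 2]] with rank 1, so corank 2. A Groebner basis of the Jacobian ideal J(f) in C{s,t,r} is {s^3, s*t^2, 3*s^2 + t^3, r}; counting standard monomials gives mu = 7. Corank 2; j^3 = 9*s^3 is a perfect cube, so E-series; the 4-jet and mu = 7 give E_7.

7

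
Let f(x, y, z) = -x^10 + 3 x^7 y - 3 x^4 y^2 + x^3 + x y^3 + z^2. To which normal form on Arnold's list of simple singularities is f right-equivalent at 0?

E_{7}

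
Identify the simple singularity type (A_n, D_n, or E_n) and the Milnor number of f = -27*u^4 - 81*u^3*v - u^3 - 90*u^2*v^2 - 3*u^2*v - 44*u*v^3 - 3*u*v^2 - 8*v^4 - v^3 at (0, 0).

The Hessian of f at 0 has rank 0. Corank 2; j^3 = -(u + v)^3 is a perfect cube, so E-series; the 4-jet and mu = 7 give E_7.

Type E_{7}, Milnor number mu = 7.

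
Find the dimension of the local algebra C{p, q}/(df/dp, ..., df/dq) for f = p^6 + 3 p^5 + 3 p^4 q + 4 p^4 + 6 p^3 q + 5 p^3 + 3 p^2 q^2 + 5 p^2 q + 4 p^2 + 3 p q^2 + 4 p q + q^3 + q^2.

The Hessian of f at 0 has rank 1. Corank 1: A-series; mu = 2 gives A_2.

2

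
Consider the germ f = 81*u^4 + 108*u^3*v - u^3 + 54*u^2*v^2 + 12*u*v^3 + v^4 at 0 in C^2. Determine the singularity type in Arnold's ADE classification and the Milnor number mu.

The Hessian of f at 0 is [[0, 0], [0, 0]] with rank 0, so corank 2. A Groebner basis of the Jacobian ideal J(f) in C{u,v} is {v^4, u*v^2 + v^3/9, u^2}; counting standard monomials gives mu = 6. Corank 2; j^3 = -u^3 is a perfect cube, so E-series; the 4-jet and mu = 6 give E_6.

Type E_{6}, Milnor number mu = 6.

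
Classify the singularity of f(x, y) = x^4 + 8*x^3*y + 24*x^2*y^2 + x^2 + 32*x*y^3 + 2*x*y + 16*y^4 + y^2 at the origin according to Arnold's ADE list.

The Hessian of f at 0 has rank 1. Corank 1: A-series; mu = 3 gives A_3.

A3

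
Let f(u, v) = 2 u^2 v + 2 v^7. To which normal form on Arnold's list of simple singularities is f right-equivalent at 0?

The Hessian of f at 0 is [[0, 0], [0, 0]] with rank 0, so corank 2. A Groebner basis of the Jacobian ideal J(f) in C{u,v} is {u^2/7 + v^6, u^3, u*v}; counting standard monomials gives mu = 8. Corank 2; j^3 = 2*u^2*v has shape L^2 M (L != M), so D-series; mu = 8 gives D_8.

D_8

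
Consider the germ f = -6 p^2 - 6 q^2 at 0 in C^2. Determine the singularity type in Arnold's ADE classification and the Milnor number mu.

The Hessian of f at 0 has rank 2. Corank 0: nondegenerate Morse point, so A_1.

Type A1, Milnor number mu = 1.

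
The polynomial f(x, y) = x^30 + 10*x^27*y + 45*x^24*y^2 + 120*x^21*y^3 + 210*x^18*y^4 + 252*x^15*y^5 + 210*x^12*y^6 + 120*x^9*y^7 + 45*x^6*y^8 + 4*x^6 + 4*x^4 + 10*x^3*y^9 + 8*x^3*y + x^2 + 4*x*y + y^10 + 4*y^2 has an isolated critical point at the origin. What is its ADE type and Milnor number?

The Hessian of f at 0 has rank 1. Corank 1: A-series; mu = 9 gives A_9.

Type A9, Milnor number mu = 9.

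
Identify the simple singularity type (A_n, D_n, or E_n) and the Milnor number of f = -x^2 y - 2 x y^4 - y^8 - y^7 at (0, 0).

The Hessian of f at 0 is [[0, 0], [0, 0]] with rank 0, so corank 2. A Groebner basis of the Jacobian ideal J(f) in C{x,y} is {x^2*y^2, 8*x^2*y + x^2 + x*y^3, x*y + y^4, x^3}; counting standard monomials gives mu = 9. Corank 2; j^3 = -x^2*y has shape L^2 M (L != M), so D-series; mu = 9 gives D_9.

Type D9, Milnor number mu = 9.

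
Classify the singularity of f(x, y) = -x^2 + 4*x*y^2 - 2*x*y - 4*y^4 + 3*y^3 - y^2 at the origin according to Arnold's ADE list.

A_{2}

The Hessian of f at 0 is [[-2, -2], [-2, -2]] with rank 1, so corank 1. A Groebner basis of the Jacobian ideal J(f) in C{x,y} is {y^2, x + y}; counting standard monomials gives mu = 2. Corank 1: A-series; mu = 2 gives A_2.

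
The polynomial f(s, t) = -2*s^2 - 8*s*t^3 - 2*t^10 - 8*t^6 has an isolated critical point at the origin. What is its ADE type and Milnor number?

Type A_9, Milnor number mu = 9.

The Hessian of f at 0 has rank 1. Corank 1: A-series; mu = 9 gives A_9.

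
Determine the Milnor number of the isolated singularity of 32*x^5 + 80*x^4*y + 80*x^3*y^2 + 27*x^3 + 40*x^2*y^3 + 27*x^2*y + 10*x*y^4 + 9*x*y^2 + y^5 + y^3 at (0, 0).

8

The Hessian of f at 0 has rank 0. Corank 2; j^3 = (3*x + y)^3 is a perfect cube, so E-series; the 5-jet and mu = 8 give E_8.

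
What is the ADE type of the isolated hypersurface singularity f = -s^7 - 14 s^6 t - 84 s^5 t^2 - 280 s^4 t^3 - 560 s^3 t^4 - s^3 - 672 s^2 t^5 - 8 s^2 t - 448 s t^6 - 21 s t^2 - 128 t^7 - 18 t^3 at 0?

The Hessian of f at 0 is [[0, 0], [0, 0]] with rank 0, so corank 2. A Groebner basis of the Jacobian ideal J(f) in C{s,t} is {s*t/7 + t^6 + 3*t^2/7, s*t^2 + 3*t^3, s^2 + 5*s*t + 6*t^2}; counting standard monomials gives mu = 8. Corank 2; j^3 = -(s + 2*t)*(s + 3*t)^2 has shape L^2 M (L != M), so D-series; mu = 8 gives D_8.

D_8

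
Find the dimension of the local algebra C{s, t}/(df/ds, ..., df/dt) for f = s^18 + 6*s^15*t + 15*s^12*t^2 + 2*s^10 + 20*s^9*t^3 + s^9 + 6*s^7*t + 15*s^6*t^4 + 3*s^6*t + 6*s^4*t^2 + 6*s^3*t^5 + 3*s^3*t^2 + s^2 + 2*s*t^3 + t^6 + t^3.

2

The Hessian of f at 0 is [[2, 0], [0, 0]] with rank 1, so corank 1. A Groebner basis of the Jacobian ideal J(f) in C{s,t} is {t^2, s}; counting standard monomials gives mu = 2. Corank 1: A-series; mu = 2 gives A_2.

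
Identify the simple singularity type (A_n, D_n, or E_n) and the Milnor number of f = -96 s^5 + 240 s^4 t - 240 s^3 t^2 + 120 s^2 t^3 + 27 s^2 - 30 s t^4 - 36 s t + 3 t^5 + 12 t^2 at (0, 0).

Type A_{4}, Milnor number mu = 4.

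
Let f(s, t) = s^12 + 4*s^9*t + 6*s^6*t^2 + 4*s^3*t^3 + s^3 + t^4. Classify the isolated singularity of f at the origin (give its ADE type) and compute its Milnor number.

The Hessian of f at 0 has rank 0. Corank 2; j^3 = s^3 is a perfect cube, so E-series; the 4-jet and mu = 6 give E_6.

Type E_6, Milnor number mu = 6.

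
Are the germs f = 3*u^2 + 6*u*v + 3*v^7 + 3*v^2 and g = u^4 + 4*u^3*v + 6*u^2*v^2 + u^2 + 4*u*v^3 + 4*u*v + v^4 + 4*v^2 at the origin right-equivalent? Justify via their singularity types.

No.

The Hessian of f at 0 has rank 1. Corank 1: A-series; mu = 6 gives A_6. The Hessian of g at 0 has rank 1. Corank 1: A-series; mu = 3 gives A_3. f is A_6 but g is A_3, hence not right-equivalent.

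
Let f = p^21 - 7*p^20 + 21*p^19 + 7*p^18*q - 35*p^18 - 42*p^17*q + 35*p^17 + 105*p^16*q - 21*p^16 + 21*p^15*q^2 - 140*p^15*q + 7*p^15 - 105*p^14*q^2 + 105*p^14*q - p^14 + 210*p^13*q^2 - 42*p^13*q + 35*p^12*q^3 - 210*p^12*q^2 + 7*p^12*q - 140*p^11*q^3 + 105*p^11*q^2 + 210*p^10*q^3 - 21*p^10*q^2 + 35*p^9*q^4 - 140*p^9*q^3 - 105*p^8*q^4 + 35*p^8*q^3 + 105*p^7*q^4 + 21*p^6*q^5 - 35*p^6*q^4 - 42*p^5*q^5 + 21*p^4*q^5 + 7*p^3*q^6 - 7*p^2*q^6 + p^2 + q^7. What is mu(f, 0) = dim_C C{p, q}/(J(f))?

6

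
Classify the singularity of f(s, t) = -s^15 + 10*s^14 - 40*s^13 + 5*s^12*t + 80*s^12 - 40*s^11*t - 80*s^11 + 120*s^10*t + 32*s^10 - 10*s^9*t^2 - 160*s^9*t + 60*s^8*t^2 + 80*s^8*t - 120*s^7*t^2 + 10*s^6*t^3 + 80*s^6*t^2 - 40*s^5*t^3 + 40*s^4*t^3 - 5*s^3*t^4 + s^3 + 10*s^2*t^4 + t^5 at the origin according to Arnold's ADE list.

E8

The Hessian of f at 0 has rank 0. Corank 2; j^3 = s^3 is a perfect cube, so E-series; the 5-jet and mu = 8 give E_8.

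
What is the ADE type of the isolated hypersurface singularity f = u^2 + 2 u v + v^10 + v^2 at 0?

A9

The Hessian of f at 0 is [[2, 2], [2, 2]] with rank 1, so corank 1. A Groebner basis of the Jacobian ideal J(f) in C{u,v} is {v^9, u + v}; counting standard monomials gives mu = 9. Corank 1: A-series; mu = 9 gives A_9.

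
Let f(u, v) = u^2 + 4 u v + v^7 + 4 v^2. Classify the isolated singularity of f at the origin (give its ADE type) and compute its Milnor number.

Type A6, Milnor number mu = 6.

The Hessian of f at 0 has rank 1. Corank 1: A-series; mu = 6 gives A_6.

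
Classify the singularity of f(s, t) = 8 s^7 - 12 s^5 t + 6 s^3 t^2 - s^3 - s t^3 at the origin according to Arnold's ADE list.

The Hessian of f at 0 has rank 0. Corank 2; j^3 = -s^3 is a perfect cube, so E-series; the 4-jet and mu = 7 give E_7.

E_7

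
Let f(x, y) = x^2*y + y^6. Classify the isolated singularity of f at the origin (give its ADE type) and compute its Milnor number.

The Hessian of f at 0 is [[0, 0], [0, 0]] with rank 0, so corank 2. A Groebner basis of the Jacobian ideal J(f) in C{x,y} is {x^2/6 + y^5, x^3, x*y}; counting standard monomials gives mu = 7. Corank 2; j^3 = x^2*y has shape L^2 M (L != M), so D-series; mu = 7 gives D_7.

Type D7, Milnor number mu = 7.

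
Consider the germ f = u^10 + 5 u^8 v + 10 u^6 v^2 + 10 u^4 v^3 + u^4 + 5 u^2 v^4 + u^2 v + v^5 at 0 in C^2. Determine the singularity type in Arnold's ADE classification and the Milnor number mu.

Type D_6, Milnor number mu = 6.

The Hessian of f at 0 is [[0, 0], [0, 0]] with rank 0, so corank 2. A Groebner basis of the Jacobian ideal J(f) in C{u,v} is {u^2/5 + v^4, u^3, u*v}; counting standard monomials gives mu = 6. Corank 2; j^3 = u^2*v has shape L^2 M (L != M), so D-series; mu = 6 gives D_6.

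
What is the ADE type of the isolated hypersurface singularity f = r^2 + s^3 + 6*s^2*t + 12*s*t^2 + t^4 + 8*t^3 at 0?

E_{6}

The Hessian of f at 0 has rank 1. Corank 2; j^3 = (s + 2*t)^3 is a perfect cube, so E-series; the 4-jet and mu = 6 give E_6.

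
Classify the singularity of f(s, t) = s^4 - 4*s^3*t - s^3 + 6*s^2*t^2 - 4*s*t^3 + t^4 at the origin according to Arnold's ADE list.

The Hessian of f at 0 has rank 0. Corank 2; j^3 = -s^3 is a perfect cube, so E-series; the 4-jet and mu = 6 give E_6.

E_6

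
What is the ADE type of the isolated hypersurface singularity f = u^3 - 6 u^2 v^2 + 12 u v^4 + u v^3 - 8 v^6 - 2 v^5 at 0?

The Hessian of f at 0 has rank 0. Corank 2; j^3 = u^3 is a perfect cube, so E-series; the 4-jet and mu = 7 give E_7.

E_7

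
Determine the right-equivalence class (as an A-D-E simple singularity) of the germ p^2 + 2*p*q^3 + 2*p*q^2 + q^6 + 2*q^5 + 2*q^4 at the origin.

A_{3}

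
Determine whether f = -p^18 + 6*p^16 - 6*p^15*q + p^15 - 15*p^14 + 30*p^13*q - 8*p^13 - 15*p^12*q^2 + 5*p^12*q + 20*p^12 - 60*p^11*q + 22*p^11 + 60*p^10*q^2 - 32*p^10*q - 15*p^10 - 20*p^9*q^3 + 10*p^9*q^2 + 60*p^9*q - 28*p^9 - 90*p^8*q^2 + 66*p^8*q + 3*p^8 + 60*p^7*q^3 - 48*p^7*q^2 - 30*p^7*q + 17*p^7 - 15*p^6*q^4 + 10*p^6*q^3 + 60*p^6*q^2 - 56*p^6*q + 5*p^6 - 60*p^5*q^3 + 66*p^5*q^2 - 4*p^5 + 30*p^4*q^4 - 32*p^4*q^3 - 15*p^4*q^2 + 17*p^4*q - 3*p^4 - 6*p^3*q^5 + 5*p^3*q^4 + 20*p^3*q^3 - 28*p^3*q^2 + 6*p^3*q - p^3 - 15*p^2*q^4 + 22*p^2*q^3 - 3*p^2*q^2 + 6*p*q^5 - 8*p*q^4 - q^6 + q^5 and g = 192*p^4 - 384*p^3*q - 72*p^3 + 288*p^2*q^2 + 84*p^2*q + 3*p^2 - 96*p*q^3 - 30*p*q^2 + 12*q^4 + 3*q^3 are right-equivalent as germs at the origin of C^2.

The Hessian of f at 0 is [[0, 0], [0, 0]] with rank 0, so corank 2. A Groebner basis of the Jacobian ideal J(f) in C{p,q} is {p^2/8 + p*q^3 + p*q^2/4, p^2/2 + p*q^2 + q^4, p^3, p^2*q - p^2/4 - p*q^2/2}; counting standard monomials gives mu = 8. Corank 2; j^3 = -p^3 is a perfect cube, so E-series; the 5-jet and mu = 8 give E_8. The Hessian of g at 0 is [[6, 0], [0, 0]] with rank 1, so corank 1. A Groebner basis of the Jacobian ideal J(g) in C{p,q} is {q^2, p}; counting standard monomials gives mu = 2. Corank 1: A-series; mu = 2 gives A_2. f is E_8 but g is A_2, hence not right-equivalent.

No.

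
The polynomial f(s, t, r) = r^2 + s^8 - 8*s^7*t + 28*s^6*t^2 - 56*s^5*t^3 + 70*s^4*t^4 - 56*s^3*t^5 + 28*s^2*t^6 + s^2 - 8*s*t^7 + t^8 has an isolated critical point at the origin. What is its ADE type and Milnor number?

Type A_7, Milnor number mu = 7.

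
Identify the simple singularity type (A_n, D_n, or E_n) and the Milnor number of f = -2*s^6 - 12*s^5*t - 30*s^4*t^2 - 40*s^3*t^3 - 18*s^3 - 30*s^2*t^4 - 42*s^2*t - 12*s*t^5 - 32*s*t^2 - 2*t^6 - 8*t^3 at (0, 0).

Type D_7, Milnor number mu = 7.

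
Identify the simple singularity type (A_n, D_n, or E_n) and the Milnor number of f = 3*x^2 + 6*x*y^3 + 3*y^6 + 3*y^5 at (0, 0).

Type A_{4}, Milnor number mu = 4.

The Hessian of f at 0 is [[6, 0], [0, 0]] with rank 1, so corank 1. A Groebner basis of the Jacobian ideal J(f) in C{x,y} is {x + y^3, x^2, x*y}; counting standard monomials gives mu = 4. Corank 1: A-series; mu = 4 gives A_4.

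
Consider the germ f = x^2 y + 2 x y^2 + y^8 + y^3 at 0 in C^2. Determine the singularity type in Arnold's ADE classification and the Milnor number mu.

The Hessian of f at 0 has rank 0. Corank 2; j^3 = y*(x + y)^2 has shape L^2 M (L != M), so D-series; mu = 9 gives D_9.

Type D_{9}, Milnor number mu = 9.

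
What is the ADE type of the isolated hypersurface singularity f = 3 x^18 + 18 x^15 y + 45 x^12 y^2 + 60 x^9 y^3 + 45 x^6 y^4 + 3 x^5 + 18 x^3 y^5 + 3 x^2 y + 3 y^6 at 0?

The Hessian of f at 0 is [[0, 0], [0, 0]] with rank 0, so corank 2. A Groebner basis of the Jacobian ideal J(f) in C{x,y} is {x^2/6 + y^5, x^3, x*y}; counting standard monomials gives mu = 7. Corank 2; j^3 = 3*x^2*y has shape L^2 M (L != M), so D-series; mu = 7 gives D_7.

D_{7}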